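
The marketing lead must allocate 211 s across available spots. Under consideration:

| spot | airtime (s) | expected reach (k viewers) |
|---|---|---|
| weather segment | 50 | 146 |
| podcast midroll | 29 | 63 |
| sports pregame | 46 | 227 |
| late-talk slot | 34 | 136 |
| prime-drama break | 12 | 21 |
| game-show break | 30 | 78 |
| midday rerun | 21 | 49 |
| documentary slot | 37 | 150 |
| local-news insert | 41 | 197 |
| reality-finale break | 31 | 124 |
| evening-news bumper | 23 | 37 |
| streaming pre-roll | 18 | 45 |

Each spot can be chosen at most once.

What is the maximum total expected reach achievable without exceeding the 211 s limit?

883

Taking the top-ratio spots first gives sports pregame + late-talk slot + documentary slot + local-news insert + reality-finale break + streaming pre-roll for 879 (207 s).
Replace streaming pre-roll with midday rerun: the trade gains 4 net, giving 883 at 210 s.
An exhaustive check of the 4096 subsets confirms 883.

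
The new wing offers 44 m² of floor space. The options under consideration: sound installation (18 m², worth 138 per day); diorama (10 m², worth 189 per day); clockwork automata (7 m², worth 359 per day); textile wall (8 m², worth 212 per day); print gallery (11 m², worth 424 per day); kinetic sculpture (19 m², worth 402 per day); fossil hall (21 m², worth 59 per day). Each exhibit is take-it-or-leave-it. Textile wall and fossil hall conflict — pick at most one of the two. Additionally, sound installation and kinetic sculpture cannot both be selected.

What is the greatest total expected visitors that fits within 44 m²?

1185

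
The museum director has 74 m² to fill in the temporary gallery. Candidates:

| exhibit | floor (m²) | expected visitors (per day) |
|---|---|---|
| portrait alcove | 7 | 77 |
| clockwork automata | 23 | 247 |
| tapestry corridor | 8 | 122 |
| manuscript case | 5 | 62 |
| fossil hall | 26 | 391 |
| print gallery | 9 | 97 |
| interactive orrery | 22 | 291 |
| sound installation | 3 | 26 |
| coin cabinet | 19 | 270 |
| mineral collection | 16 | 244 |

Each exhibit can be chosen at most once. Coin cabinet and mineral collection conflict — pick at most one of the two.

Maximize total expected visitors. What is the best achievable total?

1048

Ranking by ratio (expected visitors/m²): tapestry corridor 15.25, mineral collection 15.25, fossil hall 15.04, coin cabinet 14.21.
Taking tapestry corridor + fossil hall + interactive orrery + mineral collection: 72 m² used, 1048 in expected visitors.
The spare 2 m² is too small for any remaining exhibit, and no feasible exchange beats 1048.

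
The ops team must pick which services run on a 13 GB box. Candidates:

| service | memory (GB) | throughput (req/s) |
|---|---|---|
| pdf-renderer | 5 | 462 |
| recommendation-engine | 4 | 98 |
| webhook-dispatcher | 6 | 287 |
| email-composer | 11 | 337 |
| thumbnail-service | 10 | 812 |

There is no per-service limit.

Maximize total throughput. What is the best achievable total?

Density check — pdf-renderer 92.40, thumbnail-service 81.20, webhook-dispatcher 47.83 are the best per GB.
The ratio ordering already packs tightly: 2×pdf-renderer, 10 GB, 924.
No other feasible combination exceeds 924.

924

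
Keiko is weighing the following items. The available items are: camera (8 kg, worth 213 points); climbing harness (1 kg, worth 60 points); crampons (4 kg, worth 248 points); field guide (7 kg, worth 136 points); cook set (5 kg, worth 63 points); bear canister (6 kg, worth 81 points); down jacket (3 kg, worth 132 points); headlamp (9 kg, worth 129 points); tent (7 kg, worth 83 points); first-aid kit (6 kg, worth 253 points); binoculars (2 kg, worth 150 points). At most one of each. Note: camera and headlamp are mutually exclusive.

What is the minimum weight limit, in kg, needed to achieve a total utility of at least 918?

21

Minimise kg subject to total utility ≥ 918.
camera + climbing harness + crampons + first-aid kit + binoculars: 924 utility at 21 kg.
No combination under 21 kg hits 918.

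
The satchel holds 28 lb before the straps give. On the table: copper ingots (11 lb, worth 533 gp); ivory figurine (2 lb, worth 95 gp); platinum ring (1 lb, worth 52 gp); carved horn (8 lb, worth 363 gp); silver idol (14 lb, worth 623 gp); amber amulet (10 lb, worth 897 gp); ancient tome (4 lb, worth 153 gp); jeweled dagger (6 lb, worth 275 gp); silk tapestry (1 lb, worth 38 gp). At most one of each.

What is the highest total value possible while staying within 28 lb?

1757

Greedy by ratio would take copper ingots + ivory figurine + platinum ring + amber amulet + ancient tome: 28 lb used, total 1730.
Dropping ivory figurine and ancient tome frees 6 lb; slotting in jeweled dagger (6 lb) lifts the total to 1757 at 28 lb.
Next best is copper ingots + amber amulet + jeweled dagger + silk tapestry at 1743 (28 lb) — short by 14.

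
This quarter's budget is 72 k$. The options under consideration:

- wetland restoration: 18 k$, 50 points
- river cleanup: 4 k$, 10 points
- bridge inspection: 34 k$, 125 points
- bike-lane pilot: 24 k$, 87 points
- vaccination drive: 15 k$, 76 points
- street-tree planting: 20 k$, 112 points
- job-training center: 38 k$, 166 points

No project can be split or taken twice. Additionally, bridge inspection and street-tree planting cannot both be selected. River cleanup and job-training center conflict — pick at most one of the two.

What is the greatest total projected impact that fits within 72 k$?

292

Wetland restoration + vaccination drive + job-training center uses 71 of the 72 k$ and totals 292.
Next best is bridge inspection + job-training center at 291 (72 k$) — short by 1.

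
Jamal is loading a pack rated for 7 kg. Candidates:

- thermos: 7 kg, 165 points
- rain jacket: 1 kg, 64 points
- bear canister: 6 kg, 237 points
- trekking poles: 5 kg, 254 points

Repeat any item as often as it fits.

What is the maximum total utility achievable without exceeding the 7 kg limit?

Taking 7×rain jacket: 7 kg used, 448 in utility.
That's the maximum — no swap from here does better than 448.

448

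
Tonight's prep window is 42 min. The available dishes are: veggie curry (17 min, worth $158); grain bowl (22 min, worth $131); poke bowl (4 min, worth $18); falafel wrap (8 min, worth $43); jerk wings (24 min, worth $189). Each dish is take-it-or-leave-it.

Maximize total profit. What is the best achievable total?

347

Density check — veggie curry 9.29, jerk wings 7.88, grain bowl 5.95 are the best per min.
Taking veggie curry + jerk wings: 41 min used, 347 in profit.
Every other selection either busts 42 min or fails to beat 347.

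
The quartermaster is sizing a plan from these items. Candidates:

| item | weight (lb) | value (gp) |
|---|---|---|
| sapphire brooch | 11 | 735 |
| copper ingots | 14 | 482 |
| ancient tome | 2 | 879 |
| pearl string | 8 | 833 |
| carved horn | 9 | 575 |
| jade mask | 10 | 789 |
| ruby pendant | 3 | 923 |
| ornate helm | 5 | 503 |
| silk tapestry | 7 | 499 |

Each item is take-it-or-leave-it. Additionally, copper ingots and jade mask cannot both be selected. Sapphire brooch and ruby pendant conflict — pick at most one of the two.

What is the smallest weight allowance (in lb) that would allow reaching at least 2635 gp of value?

Look for the lowest-weight combination reaching 2635.
ancient tome + pearl string + ruby pendant: 2635 value at 13 lb.
Any bundle with less than 13 lb falls short of 2635.

13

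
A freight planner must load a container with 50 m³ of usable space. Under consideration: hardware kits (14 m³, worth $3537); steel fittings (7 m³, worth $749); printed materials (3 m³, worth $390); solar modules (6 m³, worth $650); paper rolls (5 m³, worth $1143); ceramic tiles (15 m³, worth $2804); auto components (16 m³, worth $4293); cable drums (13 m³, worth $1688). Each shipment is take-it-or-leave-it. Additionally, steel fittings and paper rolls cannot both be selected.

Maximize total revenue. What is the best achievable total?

11777

The ratio ordering already packs tightly: hardware kits + paper rolls + ceramic tiles + auto components, 50 m³, 11777.
Runner-up hardware kits + printed materials + ceramic tiles + auto components tops out at 11024.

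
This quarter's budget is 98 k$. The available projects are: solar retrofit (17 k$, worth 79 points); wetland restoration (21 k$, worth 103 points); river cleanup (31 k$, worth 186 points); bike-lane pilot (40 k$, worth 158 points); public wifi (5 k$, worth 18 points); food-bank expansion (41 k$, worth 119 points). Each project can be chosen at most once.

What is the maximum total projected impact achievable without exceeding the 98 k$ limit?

465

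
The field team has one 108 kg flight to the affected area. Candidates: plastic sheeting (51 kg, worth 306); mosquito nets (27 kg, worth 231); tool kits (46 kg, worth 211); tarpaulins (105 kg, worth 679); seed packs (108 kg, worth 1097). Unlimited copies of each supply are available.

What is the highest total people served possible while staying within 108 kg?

The ratio ordering already packs tightly: seed packs, 108 kg, 1097.
Every other selection either busts 108 kg or fails to beat 1097.

1097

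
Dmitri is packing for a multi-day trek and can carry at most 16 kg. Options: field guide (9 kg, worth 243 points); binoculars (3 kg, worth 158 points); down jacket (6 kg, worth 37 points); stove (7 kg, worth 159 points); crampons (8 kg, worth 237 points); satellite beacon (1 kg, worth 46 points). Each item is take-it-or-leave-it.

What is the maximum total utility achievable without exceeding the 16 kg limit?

447

By utility per kg: binoculars 52.67, satellite beacon 46.00, crampons 29.62 lead.
The ratio heuristic lands on binoculars + crampons + satellite beacon (441) but leaves 4 kg idle.
Replace crampons with field guide: the trade gains 6 net, giving 447 at 13 kg.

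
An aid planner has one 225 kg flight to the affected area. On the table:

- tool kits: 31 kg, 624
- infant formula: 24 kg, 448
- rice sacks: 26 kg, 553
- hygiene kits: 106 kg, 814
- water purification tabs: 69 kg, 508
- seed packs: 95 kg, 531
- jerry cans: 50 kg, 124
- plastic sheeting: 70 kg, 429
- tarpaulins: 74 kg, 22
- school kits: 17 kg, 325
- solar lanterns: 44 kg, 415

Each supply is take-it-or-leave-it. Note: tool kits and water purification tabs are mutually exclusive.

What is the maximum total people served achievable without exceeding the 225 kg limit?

Best packing: tool kits + infant formula + rice sacks + plastic sheeting + school kits + solar lanterns — 212 kg, 2794 total.

2794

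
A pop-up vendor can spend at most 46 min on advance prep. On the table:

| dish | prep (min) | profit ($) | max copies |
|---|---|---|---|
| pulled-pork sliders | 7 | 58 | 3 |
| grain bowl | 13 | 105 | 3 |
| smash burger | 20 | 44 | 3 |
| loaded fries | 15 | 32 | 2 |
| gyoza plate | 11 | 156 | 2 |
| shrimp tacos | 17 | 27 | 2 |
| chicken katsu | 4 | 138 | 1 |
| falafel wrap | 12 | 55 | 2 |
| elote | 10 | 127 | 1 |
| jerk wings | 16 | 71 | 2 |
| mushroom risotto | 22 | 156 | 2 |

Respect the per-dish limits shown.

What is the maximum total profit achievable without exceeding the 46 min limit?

635

Best packing: pulled-pork sliders + 2×gyoza plate + chicken katsu + elote — 43 min, 635 total.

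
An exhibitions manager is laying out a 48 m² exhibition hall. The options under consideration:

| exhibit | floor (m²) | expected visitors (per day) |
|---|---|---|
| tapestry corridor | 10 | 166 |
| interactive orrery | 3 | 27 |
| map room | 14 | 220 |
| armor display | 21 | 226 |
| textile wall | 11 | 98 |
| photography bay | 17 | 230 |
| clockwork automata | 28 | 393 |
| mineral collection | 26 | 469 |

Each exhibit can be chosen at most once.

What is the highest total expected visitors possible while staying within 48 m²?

733

The ratio heuristic lands on tapestry corridor + interactive orrery + mineral collection (662) but leaves 9 m² idle.
Replace interactive orrery with textile wall: the trade gains 71 net, giving 733 at 47 m².
No other feasible combination exceeds 733.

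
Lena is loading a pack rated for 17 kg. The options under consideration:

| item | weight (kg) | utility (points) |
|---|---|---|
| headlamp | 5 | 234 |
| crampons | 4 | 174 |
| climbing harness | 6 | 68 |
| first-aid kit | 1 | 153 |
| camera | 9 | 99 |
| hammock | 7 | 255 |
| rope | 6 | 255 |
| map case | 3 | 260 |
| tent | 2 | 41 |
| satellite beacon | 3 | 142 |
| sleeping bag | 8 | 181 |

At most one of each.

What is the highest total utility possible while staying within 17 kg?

Filling by ratio: headlamp + crampons + first-aid kit + map case + satellite beacon for 963, with 1 kg left unused.
Dropping headlamp frees 5 kg; slotting in rope (6 kg) lifts the total to 984 at 17 kg.
Next best is headlamp + crampons + first-aid kit + map case + satellite beacon at 963 (16 kg) — short by 21.

984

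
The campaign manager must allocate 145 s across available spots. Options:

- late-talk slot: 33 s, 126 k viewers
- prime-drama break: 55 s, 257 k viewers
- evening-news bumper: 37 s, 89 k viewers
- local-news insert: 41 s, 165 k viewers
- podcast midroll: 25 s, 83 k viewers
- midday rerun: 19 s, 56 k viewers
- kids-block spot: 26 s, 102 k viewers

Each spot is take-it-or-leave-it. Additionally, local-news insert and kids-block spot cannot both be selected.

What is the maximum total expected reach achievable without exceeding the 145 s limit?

By expected reach per s: prime-drama break 4.67, local-news insert 4.02, kids-block spot 3.92 lead.
Best packing: late-talk slot + prime-drama break + podcast midroll + kids-block spot — 139 s, 568 total.
No other feasible combination exceeds 568.

568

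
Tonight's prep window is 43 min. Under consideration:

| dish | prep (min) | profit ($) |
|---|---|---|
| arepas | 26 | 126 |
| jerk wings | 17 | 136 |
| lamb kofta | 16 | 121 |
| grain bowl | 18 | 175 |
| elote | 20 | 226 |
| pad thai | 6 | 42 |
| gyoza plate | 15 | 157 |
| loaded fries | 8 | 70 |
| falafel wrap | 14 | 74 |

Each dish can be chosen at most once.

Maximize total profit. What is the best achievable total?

453

Taking elote + gyoza plate + loaded fries: 43 min used, 453 in profit.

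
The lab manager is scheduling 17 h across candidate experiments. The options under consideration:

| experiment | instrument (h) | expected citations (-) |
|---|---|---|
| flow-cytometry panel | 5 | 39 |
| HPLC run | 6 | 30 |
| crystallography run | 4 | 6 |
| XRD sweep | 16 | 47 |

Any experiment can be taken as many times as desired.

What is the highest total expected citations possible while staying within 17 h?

Ranking by ratio (expected citations/h): flow-cytometry panel 7.80, HPLC run 5.00, XRD sweep 2.94.
Best packing: 3×flow-cytometry panel — 15 h, 117 total.
No other feasible combination exceeds 117.

117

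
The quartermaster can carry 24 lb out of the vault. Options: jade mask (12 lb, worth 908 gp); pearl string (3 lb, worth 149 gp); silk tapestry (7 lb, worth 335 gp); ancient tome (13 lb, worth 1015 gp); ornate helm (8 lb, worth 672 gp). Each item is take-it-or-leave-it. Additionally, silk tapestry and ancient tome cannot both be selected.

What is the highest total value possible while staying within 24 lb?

By value per lb: ornate helm 84.00, ancient tome 78.08, jade mask 75.67, pearl string 49.67 lead.
Taking pearl string + ancient tome + ornate helm: 24 lb used, 1836 in value.
Runner-up jade mask + pearl string + ornate helm tops out at 1729.

1836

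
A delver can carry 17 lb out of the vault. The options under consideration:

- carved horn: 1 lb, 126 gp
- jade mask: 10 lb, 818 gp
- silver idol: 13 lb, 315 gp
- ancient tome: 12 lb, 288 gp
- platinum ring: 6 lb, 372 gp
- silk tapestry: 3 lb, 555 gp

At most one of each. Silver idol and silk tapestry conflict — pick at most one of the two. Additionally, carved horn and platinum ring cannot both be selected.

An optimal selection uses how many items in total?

3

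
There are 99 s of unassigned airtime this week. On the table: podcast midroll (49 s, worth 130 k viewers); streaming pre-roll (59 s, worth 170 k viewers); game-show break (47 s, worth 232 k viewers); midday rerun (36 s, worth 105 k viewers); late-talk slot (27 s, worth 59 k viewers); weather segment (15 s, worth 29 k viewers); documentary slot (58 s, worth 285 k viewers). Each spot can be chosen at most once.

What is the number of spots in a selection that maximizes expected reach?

2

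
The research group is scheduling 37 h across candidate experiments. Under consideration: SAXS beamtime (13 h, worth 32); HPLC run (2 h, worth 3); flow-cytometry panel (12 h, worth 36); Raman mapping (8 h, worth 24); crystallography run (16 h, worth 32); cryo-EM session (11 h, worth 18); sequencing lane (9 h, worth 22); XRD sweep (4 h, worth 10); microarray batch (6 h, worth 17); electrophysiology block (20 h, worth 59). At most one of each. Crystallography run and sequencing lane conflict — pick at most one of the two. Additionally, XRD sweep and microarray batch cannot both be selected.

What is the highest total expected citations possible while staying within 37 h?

105

Ranking by ratio (expected citations/h): flow-cytometry panel 3.00, Raman mapping 3.00, electrophysiology block 2.95, microarray batch 2.83.
Raman mapping + sequencing lane + electrophysiology block uses 37 of the 37 h and totals 105.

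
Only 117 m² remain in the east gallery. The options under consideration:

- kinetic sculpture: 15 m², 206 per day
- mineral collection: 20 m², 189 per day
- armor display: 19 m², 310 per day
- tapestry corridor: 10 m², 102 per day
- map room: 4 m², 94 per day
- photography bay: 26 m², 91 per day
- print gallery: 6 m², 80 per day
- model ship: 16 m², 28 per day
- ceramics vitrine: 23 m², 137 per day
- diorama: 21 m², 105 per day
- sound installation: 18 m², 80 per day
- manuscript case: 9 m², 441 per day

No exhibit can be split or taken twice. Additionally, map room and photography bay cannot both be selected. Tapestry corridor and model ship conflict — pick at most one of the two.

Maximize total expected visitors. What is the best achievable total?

Taking the top-ratio exhibits first gives kinetic sculpture + mineral collection + armor display + tapestry corridor + map room + print gallery + ceramics vitrine + manuscript case for 1559 (106 m²).
The 10 m² tied up in tapestry corridor is better spent on diorama — total rises to 1562 (117 m²).

1562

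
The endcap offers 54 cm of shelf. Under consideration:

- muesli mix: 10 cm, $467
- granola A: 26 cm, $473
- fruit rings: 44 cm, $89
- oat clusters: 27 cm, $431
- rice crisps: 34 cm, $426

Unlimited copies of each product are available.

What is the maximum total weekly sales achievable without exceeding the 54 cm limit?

By weekly sales per cm: muesli mix 46.70, granola A 18.19, oat clusters 15.96, rice crisps 12.53 lead.
The ratio ordering already packs tightly: 5×muesli mix, 50 cm, 2335.

2335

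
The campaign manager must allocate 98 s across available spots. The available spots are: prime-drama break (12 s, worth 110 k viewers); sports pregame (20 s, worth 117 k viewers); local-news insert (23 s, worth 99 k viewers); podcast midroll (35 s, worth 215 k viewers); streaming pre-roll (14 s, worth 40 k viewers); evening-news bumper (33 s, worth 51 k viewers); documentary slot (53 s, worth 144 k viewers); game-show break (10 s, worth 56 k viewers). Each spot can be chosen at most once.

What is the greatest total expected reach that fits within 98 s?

Greedy by ratio would take prime-drama break + sports pregame + podcast midroll + streaming pre-roll + game-show break: 91 s used, total 538.
The 24 s tied up in streaming pre-roll and game-show break is better spent on local-news insert — total rises to 541 (90 s).
The spare 8 s is too small for any remaining spot, and no exchange beats 541.

541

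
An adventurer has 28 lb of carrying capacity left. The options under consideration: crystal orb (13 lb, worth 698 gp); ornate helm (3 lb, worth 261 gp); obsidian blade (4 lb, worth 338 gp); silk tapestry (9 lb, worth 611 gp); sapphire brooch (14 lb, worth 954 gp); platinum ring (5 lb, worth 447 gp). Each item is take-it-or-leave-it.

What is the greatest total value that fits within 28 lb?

Density check — platinum ring 89.40, ornate helm 87.00, obsidian blade 84.50, sapphire brooch 68.14 are the best per lb.
Greedy by ratio would take ornate helm + obsidian blade + sapphire brooch + platinum ring: 26 lb used, total 2000.
Dropping ornate helm and obsidian blade frees 7 lb; slotting in silk tapestry (9 lb) lifts the total to 2012 at 28 lb.

2012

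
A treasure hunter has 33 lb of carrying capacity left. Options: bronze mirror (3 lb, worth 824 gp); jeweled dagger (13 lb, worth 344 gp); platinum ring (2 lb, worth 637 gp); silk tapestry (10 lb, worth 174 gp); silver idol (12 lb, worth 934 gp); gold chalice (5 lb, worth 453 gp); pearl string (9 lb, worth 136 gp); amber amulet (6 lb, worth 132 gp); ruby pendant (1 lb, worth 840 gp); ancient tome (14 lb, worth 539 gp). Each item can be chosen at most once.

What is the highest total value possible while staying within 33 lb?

The ratio heuristic lands on bronze mirror + platinum ring + silver idol + gold chalice + amber amulet + ruby pendant (3820) but leaves 4 lb idle.
Replace amber amulet with silk tapestry: the trade gains 42 net, giving 3862 at 33 lb.
Runner-up bronze mirror + platinum ring + silver idol + gold chalice + pearl string + ruby pendant tops out at 3824.

3862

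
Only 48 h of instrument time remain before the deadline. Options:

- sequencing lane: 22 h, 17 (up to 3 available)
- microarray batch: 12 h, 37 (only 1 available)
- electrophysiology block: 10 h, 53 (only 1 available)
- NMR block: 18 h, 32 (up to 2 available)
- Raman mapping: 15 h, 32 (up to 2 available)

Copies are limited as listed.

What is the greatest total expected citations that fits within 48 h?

122

By expected citations per h: electrophysiology block 5.30, microarray batch 3.08, Raman mapping 2.13, NMR block 1.78 lead.
The ratio ordering already packs tightly: microarray batch + electrophysiology block + Raman mapping, 37 h, 122.
That's the maximum — no swap from here does better than 122.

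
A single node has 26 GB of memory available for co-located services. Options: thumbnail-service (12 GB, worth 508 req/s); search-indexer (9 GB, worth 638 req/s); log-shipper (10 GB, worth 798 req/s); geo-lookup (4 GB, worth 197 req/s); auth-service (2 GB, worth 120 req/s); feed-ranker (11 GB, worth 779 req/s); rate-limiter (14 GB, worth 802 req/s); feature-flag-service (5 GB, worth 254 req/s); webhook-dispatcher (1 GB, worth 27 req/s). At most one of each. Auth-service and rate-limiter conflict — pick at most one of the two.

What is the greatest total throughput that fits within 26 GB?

1831

By throughput per GB: log-shipper 79.80, search-indexer 70.89, feed-ranker 70.82, auth-service 60.00 lead.
Greedy by ratio would take search-indexer + log-shipper + auth-service + feature-flag-service: 26 GB used, total 1810.
The 11 GB tied up in search-indexer and auth-service is better spent on feed-ranker — total rises to 1831 (26 GB).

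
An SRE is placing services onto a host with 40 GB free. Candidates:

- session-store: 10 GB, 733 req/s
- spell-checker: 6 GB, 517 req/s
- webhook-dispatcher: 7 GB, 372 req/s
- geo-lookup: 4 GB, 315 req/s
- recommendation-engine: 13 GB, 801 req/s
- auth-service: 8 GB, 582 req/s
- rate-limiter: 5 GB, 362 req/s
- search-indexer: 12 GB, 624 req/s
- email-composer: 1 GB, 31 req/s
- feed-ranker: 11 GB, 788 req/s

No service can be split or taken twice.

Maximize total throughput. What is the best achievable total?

2982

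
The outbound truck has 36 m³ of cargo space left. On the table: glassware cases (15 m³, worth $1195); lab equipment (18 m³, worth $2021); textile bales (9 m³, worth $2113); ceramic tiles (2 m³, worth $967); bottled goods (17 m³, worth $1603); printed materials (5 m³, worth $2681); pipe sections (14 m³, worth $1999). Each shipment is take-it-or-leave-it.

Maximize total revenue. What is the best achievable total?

Density check — printed materials 536.20, ceramic tiles 483.50, textile bales 234.78 are the best per m³.
Taking the top-ratio shipments first gives textile bales + ceramic tiles + printed materials + pipe sections for 7760 (30 m³).
Dropping pipe sections frees 14 m³; slotting in lab equipment (18 m³) lifts the total to 7782 at 34 m³.
No other feasible combination exceeds 7782.

7782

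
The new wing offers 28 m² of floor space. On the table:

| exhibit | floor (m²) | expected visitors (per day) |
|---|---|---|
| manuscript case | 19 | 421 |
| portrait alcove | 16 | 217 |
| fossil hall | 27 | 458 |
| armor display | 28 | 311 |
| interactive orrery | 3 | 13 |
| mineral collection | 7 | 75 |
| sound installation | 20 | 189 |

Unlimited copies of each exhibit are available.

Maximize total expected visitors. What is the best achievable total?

Ranking by ratio (expected visitors/m²): manuscript case 22.16, fossil hall 16.96, portrait alcove 13.56.
Taking manuscript case + mineral collection: 26 m² used, 496 in expected visitors.
No other feasible combination exceeds 496.

496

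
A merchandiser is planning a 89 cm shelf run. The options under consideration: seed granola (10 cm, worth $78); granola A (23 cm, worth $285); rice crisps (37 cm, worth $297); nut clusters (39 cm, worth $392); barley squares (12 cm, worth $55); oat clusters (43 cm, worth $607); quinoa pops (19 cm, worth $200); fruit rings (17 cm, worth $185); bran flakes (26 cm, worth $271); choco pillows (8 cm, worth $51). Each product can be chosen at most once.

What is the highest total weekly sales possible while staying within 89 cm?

A density-first pass picks granola A + oat clusters + fruit rings — 1077 at 83 cm.
Dropping fruit rings frees 17 cm; slotting in quinoa pops (19 cm) lifts the total to 1092 at 85 cm.

1092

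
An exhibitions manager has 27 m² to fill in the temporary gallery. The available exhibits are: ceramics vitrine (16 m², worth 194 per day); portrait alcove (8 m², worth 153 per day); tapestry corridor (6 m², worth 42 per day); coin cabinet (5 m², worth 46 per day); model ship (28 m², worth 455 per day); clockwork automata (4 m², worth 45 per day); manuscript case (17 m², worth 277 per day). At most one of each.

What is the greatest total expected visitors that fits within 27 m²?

430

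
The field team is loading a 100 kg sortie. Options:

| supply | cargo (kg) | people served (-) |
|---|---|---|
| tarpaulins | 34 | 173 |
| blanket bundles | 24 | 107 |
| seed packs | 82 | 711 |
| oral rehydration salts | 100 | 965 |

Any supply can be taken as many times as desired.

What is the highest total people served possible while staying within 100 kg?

Density check — oral rehydration salts 9.65, seed packs 8.67, tarpaulins 5.09, blanket bundles 4.46 are the best per kg.
Oral rehydration salts uses 100 of the 100 kg and totals 965.

965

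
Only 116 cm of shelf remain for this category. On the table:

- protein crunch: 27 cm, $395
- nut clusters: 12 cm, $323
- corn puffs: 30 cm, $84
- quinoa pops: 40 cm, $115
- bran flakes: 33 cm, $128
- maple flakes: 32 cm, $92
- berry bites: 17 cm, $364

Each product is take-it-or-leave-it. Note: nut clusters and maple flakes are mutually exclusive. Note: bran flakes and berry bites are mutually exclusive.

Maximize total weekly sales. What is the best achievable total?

1197

Protein crunch + nut clusters + quinoa pops + berry bites uses 96 of the 116 cm and totals 1197.
Runner-up protein crunch + nut clusters + corn puffs + berry bites tops out at 1166.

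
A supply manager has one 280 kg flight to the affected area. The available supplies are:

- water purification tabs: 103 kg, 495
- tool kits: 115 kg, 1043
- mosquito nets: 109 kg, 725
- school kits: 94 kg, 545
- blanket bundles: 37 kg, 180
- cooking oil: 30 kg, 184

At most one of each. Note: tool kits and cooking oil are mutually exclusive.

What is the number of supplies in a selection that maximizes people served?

Best achievable people served is 1948.
One optimal bundle: tool kits + mosquito nets + blanket bundles (261 kg).
All optima have 3 supplies.

3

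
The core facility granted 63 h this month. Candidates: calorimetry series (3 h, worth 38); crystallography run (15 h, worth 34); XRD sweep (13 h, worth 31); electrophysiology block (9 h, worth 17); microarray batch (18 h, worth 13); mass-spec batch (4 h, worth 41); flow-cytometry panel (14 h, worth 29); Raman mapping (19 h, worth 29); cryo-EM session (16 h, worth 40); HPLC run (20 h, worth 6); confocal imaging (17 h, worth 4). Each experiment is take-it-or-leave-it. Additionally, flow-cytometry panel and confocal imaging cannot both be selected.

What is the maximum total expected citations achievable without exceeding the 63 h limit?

201

Calorimetry series + crystallography run + XRD sweep + electrophysiology block + mass-spec batch + cryo-EM session uses 60 of the 63 h and totals 201.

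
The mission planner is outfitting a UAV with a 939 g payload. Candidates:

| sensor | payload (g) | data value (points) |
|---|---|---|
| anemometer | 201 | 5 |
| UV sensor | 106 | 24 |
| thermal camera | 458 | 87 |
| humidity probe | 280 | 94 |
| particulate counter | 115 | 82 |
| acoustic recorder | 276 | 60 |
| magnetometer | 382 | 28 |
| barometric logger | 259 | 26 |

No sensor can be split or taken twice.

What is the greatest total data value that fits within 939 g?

Ranking by ratio (data value/g): particulate counter 0.71, humidity probe 0.34, UV sensor 0.23.
Filling by ratio: UV sensor + humidity probe + particulate counter + acoustic recorder for 260, with 162 g left unused.
Replace UV sensor and acoustic recorder with thermal camera: the trade gains 3 net, giving 263 at 853 g.
The closest alternative, humidity probe + particulate counter + acoustic recorder + barometric logger, reaches only 262.

263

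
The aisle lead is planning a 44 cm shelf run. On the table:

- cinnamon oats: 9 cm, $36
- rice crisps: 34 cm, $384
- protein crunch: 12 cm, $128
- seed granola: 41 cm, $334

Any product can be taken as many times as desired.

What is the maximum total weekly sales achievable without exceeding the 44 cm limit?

420

By weekly sales per cm: rice crisps 11.29, protein crunch 10.67, seed granola 8.15 lead.
Best packing: cinnamon oats + rice crisps — 43 cm, 420 total.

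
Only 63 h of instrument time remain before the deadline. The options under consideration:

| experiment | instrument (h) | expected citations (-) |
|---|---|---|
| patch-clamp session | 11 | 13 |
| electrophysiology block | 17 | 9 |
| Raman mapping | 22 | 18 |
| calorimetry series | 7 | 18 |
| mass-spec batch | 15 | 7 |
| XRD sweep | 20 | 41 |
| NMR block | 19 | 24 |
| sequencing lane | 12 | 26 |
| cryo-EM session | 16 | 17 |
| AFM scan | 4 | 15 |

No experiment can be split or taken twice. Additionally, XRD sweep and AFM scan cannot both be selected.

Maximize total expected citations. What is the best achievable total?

Taking calorimetry series + XRD sweep + NMR block + sequencing lane: 58 h used, 109 in expected citations.

109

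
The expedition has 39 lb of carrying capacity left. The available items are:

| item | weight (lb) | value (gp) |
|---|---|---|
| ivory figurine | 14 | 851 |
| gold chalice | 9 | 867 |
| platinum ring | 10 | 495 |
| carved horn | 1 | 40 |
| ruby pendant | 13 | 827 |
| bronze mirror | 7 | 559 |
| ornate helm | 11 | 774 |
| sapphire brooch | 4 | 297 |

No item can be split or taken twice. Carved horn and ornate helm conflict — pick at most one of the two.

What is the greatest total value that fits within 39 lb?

2789

Taking ivory figurine + gold chalice + ornate helm + sapphire brooch: 38 lb used, 2789 in value.
Next best is gold chalice + ruby pendant + ornate helm + sapphire brooch at 2765 (37 lb) — short by 24.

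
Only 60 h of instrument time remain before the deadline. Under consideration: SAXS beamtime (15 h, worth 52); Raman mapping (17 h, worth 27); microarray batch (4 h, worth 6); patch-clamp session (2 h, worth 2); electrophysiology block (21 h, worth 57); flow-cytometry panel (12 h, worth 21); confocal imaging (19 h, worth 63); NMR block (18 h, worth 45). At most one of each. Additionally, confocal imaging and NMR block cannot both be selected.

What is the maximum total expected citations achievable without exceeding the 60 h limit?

SAXS beamtime + microarray batch + electrophysiology block + confocal imaging uses 59 of the 60 h and totals 178.
The closest alternative, SAXS beamtime + patch-clamp session + electrophysiology block + confocal imaging, reaches only 174.

178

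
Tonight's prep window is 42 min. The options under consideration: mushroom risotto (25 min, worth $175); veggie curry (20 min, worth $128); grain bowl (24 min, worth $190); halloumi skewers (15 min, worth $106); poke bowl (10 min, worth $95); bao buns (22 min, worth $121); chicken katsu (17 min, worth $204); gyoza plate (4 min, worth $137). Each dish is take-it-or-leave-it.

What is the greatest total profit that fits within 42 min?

469

Filling by ratio: poke bowl + chicken katsu + gyoza plate for 436, with 11 min left unused.
The 10 min tied up in poke bowl is better spent on veggie curry — total rises to 469 (41 min).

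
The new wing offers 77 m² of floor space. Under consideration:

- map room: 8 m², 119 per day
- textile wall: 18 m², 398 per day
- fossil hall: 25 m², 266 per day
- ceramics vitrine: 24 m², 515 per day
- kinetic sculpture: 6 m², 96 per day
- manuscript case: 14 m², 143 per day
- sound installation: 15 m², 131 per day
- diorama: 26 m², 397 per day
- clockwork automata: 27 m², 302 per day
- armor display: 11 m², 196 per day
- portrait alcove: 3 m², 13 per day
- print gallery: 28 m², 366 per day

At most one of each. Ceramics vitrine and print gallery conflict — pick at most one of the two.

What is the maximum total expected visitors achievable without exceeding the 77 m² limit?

1429

Ranking by ratio (expected visitors/m²): textile wall 22.11, ceramics vitrine 21.46, armor display 17.82.
The ratio heuristic lands on map room + textile wall + ceramics vitrine + kinetic sculpture + armor display + portrait alcove (1337) but leaves 7 m² idle.
Replace kinetic sculpture and armor display and portrait alcove with diorama: the trade gains 92 net, giving 1429 at 76 m².
The closest alternative, textile wall + ceramics vitrine + kinetic sculpture + diorama + portrait alcove, reaches only 1419.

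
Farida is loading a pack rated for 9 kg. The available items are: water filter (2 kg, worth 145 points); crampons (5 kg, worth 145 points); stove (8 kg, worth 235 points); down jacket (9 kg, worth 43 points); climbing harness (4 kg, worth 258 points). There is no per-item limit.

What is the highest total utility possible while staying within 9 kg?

Best packing: 4×water filter — 8 kg, 580 total.
That's the maximum — no swap from here does better than 580.

580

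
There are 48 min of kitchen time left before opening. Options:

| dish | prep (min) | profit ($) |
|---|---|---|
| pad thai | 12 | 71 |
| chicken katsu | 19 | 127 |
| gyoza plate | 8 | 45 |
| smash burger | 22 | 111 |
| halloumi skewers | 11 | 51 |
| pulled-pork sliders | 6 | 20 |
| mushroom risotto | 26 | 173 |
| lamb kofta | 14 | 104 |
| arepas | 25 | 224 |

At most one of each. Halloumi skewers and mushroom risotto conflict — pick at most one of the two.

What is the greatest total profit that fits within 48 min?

373

The ratio ordering already packs tightly: gyoza plate + lamb kofta + arepas, 47 min, 373.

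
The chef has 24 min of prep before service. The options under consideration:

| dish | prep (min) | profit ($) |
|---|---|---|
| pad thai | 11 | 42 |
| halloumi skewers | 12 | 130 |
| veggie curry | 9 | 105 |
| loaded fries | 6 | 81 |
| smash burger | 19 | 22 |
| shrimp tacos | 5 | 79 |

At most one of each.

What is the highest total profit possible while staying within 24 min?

Ranking by ratio (profit/min): shrimp tacos 15.80, loaded fries 13.50, veggie curry 11.67, halloumi skewers 10.83.
Filling by ratio: veggie curry + loaded fries + shrimp tacos for 265, with 4 min left unused.
The 9 min tied up in veggie curry is better spent on halloumi skewers — total rises to 290 (23 min).

290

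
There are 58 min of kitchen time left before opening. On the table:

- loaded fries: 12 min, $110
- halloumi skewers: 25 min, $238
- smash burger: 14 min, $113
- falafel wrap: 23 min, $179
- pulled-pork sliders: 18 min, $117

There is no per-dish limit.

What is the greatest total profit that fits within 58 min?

476

2×halloumi skewers uses 50 of the 58 min and totals 476.
No other feasible combination exceeds 476.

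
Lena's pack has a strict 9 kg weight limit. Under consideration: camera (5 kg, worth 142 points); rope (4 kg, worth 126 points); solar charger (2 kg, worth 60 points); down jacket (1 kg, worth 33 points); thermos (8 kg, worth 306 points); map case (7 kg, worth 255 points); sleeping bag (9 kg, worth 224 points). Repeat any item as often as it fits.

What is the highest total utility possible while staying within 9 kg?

339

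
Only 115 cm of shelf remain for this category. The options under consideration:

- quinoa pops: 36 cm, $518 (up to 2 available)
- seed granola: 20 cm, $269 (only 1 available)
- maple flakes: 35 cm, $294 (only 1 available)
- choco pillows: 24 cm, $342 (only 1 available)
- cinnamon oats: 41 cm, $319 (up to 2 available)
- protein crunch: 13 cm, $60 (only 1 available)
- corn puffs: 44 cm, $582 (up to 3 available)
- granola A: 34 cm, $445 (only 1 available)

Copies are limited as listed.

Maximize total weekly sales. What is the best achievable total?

1574

The ratio heuristic lands on 2×quinoa pops + choco pillows + protein crunch (1438) but leaves 6 cm idle.
Dropping quinoa pops and protein crunch frees 49 cm; slotting in seed granola + granola A (54 cm) lifts the total to 1574 at 114 cm.
Every other selection either busts 115 cm or exceeds an availability limit or fails to beat 1574.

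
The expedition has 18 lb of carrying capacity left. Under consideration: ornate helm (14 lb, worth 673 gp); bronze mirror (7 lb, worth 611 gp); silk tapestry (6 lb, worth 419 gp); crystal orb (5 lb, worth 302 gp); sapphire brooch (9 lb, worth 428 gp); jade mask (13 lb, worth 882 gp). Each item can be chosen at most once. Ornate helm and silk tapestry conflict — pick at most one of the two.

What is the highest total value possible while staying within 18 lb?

1332

By value per lb: bronze mirror 87.29, silk tapestry 69.83, jade mask 67.85 lead.
Bronze mirror + silk tapestry + crystal orb uses 18 of the 18 lb and totals 1332.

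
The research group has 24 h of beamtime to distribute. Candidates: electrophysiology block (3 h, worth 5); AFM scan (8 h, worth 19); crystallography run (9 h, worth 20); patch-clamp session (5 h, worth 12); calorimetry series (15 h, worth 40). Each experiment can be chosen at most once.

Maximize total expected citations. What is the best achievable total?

Ranking by ratio (expected citations/h): calorimetry series 2.67, patch-clamp session 2.40, AFM scan 2.38, crystallography run 2.22.
Taking the top-ratio experiments first gives electrophysiology block + patch-clamp session + calorimetry series for 57 (23 h).
The 8 h tied up in electrophysiology block and patch-clamp session is better spent on crystallography run — total rises to 60 (24 h).
No other feasible combination exceeds 60.

60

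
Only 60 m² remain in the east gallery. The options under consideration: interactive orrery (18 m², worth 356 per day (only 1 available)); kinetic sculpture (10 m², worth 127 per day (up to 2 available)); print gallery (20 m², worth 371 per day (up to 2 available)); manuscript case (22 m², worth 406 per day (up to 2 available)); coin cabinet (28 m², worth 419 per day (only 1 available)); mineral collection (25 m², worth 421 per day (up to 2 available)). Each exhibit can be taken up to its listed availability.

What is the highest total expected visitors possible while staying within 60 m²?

1133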